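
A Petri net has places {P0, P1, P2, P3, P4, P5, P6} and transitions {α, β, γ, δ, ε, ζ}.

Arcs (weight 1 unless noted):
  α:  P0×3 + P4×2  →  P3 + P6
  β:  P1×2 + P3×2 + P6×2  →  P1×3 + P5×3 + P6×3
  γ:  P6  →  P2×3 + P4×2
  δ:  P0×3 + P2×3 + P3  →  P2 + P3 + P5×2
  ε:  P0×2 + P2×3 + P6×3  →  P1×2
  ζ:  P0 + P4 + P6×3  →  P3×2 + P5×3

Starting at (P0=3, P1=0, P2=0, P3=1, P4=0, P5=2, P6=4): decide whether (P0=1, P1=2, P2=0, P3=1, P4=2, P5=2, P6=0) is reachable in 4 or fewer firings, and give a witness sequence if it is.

step 1: fire γ:  (P0=3, P1=0, P2=0, P3=1, P4=0, P5=2, P6=4) → (P0=3, P1=0, P2=3, P3=1, P4=2, P5=2, P6=3)
step 2: fire ε:  (P0=3, P1=0, P2=3, P3=1, P4=2, P5=2, P6=3) → (P0=1, P1=2, P2=0, P3=1, P4=2, P5=2, P6=0)

YES — reachable via ⟨γ, ε⟩ (2 firings)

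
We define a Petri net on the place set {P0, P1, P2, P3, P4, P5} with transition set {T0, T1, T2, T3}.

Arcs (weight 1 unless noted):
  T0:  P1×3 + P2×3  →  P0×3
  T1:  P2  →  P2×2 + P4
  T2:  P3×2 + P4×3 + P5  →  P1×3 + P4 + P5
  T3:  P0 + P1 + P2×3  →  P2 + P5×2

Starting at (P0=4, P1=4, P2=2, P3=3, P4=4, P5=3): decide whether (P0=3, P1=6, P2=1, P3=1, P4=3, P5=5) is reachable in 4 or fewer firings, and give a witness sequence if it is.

YES — reachable via ⟨T1, T2, T3⟩ (3 firings)

step 1: fire T1:  (P0=4, P1=4, P2=2, P3=3, P4=4, P5=3) → (P0=4, P1=4, P2=3, P3=3, P4=5, P5=3)
step 2: fire T2:  (P0=4, P1=4, P2=3, P3=3, P4=5, P5=3) → (P0=4, P1=7, P2=3, P3=1, P4=3, P5=3)
step 3: fire T3:  (P0=4, P1=7, P2=3, P3=1, P4=3, P5=3) → (P0=3, P1=6, P2=1, P3=1, P4=3, P5=5)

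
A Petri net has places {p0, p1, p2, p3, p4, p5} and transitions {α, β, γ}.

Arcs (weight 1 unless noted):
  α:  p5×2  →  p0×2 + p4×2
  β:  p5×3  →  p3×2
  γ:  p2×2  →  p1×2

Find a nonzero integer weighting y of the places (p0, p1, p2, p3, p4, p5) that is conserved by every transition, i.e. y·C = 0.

Incidence matrix C (rows=places, cols=transitions):
        α    β    γ
   p0   2    0    0
   p1   0    0    2
   p2   0    0   -2
   p3   0    2    0
   p4   2    0    0
   p5  -2   -3    0

Candidate y = [0, 1, 1, 0, 0, 0]; check y·C column-wise:
  col α: 0·2 + 1·0 + 1·0 + 0·2 + 0·-2 = 0
  col β: 1·0 + 1·0 + 0·2 + 0·-3 = 0
  col γ: 1·2 + 1·-2 = 0

y = (p0:0, p1:1, p2:1, p3:0, p4:0, p5:0)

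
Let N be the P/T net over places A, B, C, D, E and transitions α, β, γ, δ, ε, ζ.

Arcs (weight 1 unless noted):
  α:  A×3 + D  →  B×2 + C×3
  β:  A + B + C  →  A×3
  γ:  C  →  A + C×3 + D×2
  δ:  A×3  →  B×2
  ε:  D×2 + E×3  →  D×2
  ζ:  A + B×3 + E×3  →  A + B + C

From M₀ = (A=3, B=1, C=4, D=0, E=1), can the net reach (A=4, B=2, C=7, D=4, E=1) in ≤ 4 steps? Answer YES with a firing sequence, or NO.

step 1: fire β:  (A=3, B=1, C=4, D=0, E=1) → (A=5, B=0, C=3, D=0, E=1)
step 2: fire γ:  (A=5, B=0, C=3, D=0, E=1) → (A=6, B=0, C=5, D=2, E=1)
step 3: fire γ:  (A=6, B=0, C=5, D=2, E=1) → (A=7, B=0, C=7, D=4, E=1)
step 4: fire δ:  (A=7, B=0, C=7, D=4, E=1) → (A=4, B=2, C=7, D=4, E=1)

YES — reachable via ⟨β, γ, γ, δ⟩ (4 firings)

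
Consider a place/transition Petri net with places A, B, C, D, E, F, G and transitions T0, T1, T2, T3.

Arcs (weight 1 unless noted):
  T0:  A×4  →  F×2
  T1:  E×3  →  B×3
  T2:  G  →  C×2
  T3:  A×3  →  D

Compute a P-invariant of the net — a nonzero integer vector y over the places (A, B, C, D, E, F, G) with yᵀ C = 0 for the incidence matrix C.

y = (A:0, B:1, C:0, D:0, E:1, F:0, G:0)

Incidence matrix C (rows=places, cols=transitions):
       T0   T1   T2   T3
    A  -4    0    0   -3
    B   0    3    0    0
    C   0    0    2    0
    D   0    0    0    1
    E   0   -3    0    0
    F   2    0    0    0
    G   0    0   -1    0

Candidate y = [0, 1, 0, 0, 1, 0, 0]; check y·C column-wise:
  col T0: 0·-4 + 1·0 + 1·0 + 0·2 = 0
  col T1: 1·3 + 1·-3 = 0
  col T2: 1·0 + 0·2 + 1·0 + 0·-1 = 0
  col T3: 0·-3 + 1·0 + 0·1 + 1·0 = 0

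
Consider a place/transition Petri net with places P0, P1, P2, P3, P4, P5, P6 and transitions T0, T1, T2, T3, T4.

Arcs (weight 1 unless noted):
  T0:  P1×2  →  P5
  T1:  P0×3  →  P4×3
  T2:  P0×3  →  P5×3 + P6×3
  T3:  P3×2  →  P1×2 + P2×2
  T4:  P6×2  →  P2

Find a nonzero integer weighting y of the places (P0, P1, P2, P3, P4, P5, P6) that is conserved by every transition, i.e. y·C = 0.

Incidence matrix C (rows=places, cols=transitions):
       T0   T1   T2   T3   T4
   P0   0   -3   -3    0    0
   P1  -2    0    0    2    0
   P2   0    0    0    2    1
   P3   0    0    0   -2    0
   P4   0    3    0    0    0
   P5   1    0    3    0    0
   P6   0    0    3    0   -2

Candidate y = [2, 1, 0, 1, 2, 2, 0]; check y·C column-wise:
  col T0: 2·0 + 1·-2 + 1·0 + 2·0 + 2·1 = 0
  col T1: 2·-3 + 1·0 + 1·0 + 2·3 + 2·0 = 0
  col T2: 2·-3 + 1·0 + 1·0 + 2·0 + 2·3 + 0·3 = 0
  col T3: 2·0 + 1·2 + 0·2 + 1·-2 + 2·0 + 2·0 = 0
  col T4: 2·0 + 1·0 + 0·1 + 1·0 + 2·0 + 2·0 + 0·-2 = 0

y = (P0:2, P1:1, P2:0, P3:1, P4:2, P5:2, P6:0)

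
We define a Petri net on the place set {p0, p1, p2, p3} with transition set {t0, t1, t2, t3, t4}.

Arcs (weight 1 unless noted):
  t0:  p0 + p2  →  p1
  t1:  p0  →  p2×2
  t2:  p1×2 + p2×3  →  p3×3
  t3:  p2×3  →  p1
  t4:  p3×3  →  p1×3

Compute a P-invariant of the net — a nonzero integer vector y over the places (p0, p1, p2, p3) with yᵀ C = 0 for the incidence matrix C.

y = (p0:2, p1:3, p2:1, p3:3)

Incidence matrix C (rows=places, cols=transitions):
       t0   t1   t2   t3   t4
   p0  -1   -1    0    0    0
   p1   1    0   -2    1    3
   p2  -1    2   -3   -3    0
   p3   0    0    3    0   -3

Candidate y = [2, 3, 1, 3]; check y·C column-wise:
  col t0: 2·-1 + 3·1 + 1·-1 + 3·0 = 0
  col t1: 2·-1 + 3·0 + 1·2 + 3·0 = 0
  col t2: 2·0 + 3·-2 + 1·-3 + 3·3 = 0
  col t3: 2·0 + 3·1 + 1·-3 + 3·0 = 0
  col t4: 2·0 + 3·3 + 1·0 + 3·-3 = 0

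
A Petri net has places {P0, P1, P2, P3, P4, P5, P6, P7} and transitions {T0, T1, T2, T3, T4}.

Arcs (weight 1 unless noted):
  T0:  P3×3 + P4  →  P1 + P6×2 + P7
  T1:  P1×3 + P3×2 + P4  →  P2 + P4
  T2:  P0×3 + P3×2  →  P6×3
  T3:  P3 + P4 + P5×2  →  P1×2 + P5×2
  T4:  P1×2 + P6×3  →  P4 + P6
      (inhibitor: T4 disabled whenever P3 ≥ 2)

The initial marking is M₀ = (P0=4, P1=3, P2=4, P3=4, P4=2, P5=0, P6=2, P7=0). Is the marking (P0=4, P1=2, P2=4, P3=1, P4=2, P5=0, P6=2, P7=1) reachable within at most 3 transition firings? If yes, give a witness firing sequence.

YES — reachable via ⟨T0, T4⟩ (2 firings)

step 1: fire T0:  (P0=4, P1=3, P2=4, P3=4, P4=2, P5=0, P6=2, P7=0) → (P0=4, P1=4, P2=4, P3=1, P4=1, P5=0, P6=4, P7=1)
step 2: fire T4:  (P0=4, P1=4, P2=4, P3=1, P4=1, P5=0, P6=4, P7=1) → (P0=4, P1=2, P2=4, P3=1, P4=2, P5=0, P6=2, P7=1)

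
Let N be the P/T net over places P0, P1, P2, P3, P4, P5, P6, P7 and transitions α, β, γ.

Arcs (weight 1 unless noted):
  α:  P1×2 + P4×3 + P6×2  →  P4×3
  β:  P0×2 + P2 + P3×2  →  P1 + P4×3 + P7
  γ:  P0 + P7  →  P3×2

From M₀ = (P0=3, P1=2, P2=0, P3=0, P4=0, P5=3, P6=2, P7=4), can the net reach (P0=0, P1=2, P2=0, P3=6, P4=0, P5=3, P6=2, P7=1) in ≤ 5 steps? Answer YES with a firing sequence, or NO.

step 1: fire γ:  (P0=3, P1=2, P2=0, P3=0, P4=0, P5=3, P6=2, P7=4) → (P0=2, P1=2, P2=0, P3=2, P4=0, P5=3, P6=2, P7=3)
step 2: fire γ:  (P0=2, P1=2, P2=0, P3=2, P4=0, P5=3, P6=2, P7=3) → (P0=1, P1=2, P2=0, P3=4, P4=0, P5=3, P6=2, P7=2)
step 3: fire γ:  (P0=1, P1=2, P2=0, P3=4, P4=0, P5=3, P6=2, P7=2) → (P0=0, P1=2, P2=0, P3=6, P4=0, P5=3, P6=2, P7=1)

YES — reachable via ⟨γ, γ, γ⟩ (3 firings)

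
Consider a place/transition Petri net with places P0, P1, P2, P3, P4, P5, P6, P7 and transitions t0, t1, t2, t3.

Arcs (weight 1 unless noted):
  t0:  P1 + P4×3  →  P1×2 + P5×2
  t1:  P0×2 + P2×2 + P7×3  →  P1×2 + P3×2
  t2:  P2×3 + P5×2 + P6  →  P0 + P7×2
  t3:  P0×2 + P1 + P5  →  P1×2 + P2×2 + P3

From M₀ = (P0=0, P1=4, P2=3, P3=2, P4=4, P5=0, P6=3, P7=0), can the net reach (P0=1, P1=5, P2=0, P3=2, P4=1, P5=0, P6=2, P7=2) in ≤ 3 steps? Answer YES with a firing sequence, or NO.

step 1: fire t0:  (P0=0, P1=4, P2=3, P3=2, P4=4, P5=0, P6=3, P7=0) → (P0=0, P1=5, P2=3, P3=2, P4=1, P5=2, P6=3, P7=0)
step 2: fire t2:  (P0=0, P1=5, P2=3, P3=2, P4=1, P5=2, P6=3, P7=0) → (P0=1, P1=5, P2=0, P3=2, P4=1, P5=0, P6=2, P7=2)

YES — reachable via ⟨t0, t2⟩ (2 firings)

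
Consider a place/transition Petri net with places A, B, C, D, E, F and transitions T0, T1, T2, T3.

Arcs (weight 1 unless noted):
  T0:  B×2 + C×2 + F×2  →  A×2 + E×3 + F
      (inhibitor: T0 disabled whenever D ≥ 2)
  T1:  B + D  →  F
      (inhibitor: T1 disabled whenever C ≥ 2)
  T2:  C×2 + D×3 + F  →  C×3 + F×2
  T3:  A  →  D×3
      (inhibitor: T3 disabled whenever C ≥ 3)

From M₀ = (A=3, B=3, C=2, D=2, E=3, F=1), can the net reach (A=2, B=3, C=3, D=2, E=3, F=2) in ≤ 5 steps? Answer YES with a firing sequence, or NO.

step 1: fire T3:  (A=3, B=3, C=2, D=2, E=3, F=1) → (A=2, B=3, C=2, D=5, E=3, F=1)
step 2: fire T2:  (A=2, B=3, C=2, D=5, E=3, F=1) → (A=2, B=3, C=3, D=2, E=3, F=2)

YES — reachable via ⟨T3, T2⟩ (2 firings)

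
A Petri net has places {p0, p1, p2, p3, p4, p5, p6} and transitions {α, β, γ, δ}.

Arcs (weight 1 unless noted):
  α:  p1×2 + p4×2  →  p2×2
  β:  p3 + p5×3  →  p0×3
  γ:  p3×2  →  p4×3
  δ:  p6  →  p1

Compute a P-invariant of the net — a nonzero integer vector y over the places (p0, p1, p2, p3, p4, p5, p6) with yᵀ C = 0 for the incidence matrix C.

Incidence matrix C (rows=places, cols=transitions):
        α    β    γ    δ
   p0   0    3    0    0
   p1  -2    0    0    1
   p2   2    0    0    0
   p3   0   -1   -2    0
   p4  -2    0    3    0
   p5   0   -3    0    0
   p6   0    0    0   -1

Candidate y = [1, 0, 2, 3, 2, 0, 0]; check y·C column-wise:
  col α: 1·0 + 0·-2 + 2·2 + 3·0 + 2·-2 = 0
  col β: 1·3 + 2·0 + 3·-1 + 2·0 + 0·-3 = 0
  col γ: 1·0 + 2·0 + 3·-2 + 2·3 = 0
  col δ: 1·0 + 0·1 + 2·0 + 3·0 + 2·0 + 0·-1 = 0

y = (p0:1, p1:0, p2:2, p3:3, p4:2, p5:0, p6:0)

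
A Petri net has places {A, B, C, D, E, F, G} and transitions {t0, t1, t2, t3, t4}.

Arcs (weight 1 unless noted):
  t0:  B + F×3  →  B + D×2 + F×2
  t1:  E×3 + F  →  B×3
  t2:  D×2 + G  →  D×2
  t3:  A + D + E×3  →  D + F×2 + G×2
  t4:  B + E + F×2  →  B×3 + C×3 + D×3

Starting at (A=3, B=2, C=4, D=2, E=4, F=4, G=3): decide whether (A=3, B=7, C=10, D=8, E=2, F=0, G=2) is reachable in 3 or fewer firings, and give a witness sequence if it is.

depth 0: 1 marking
depth 1: 6 markings reached so far
depth 2: 18 markings reached so far
depth 3: 35 markings reached so far
target is not among the 35 markings reachable within 3 steps

NO — not reachable within 3 firings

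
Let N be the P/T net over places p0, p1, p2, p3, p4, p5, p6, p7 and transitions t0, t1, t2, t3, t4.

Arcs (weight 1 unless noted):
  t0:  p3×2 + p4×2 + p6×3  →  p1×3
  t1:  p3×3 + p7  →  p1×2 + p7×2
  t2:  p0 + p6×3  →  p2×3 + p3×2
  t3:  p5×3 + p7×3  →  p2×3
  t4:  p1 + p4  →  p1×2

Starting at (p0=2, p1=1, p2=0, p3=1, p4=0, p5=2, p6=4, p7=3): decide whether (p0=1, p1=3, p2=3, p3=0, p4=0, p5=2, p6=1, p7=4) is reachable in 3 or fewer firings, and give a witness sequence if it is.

step 1: fire t2:  (p0=2, p1=1, p2=0, p3=1, p4=0, p5=2, p6=4, p7=3) → (p0=1, p1=1, p2=3, p3=3, p4=0, p5=2, p6=1, p7=3)
step 2: fire t1:  (p0=1, p1=1, p2=3, p3=3, p4=0, p5=2, p6=1, p7=3) → (p0=1, p1=3, p2=3, p3=0, p4=0, p5=2, p6=1, p7=4)

YES — reachable via ⟨t2, t1⟩ (2 firings)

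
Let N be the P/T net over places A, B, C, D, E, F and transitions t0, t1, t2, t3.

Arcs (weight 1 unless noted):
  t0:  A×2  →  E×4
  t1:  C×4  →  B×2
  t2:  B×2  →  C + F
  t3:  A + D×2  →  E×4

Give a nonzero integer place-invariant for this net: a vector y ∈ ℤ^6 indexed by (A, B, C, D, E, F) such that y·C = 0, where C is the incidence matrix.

Incidence matrix C (rows=places, cols=transitions):
       t0   t1   t2   t3
    A  -2    0    0   -1
    B   0    2   -2    0
    C   0   -4    1    0
    D   0    0    0   -2
    E   4    0    0    4
    F   0    0    1    0

Candidate y = [2, 0, 0, 1, 1, 0]; check y·C column-wise:
  col t0: 2·-2 + 1·0 + 1·4 = 0
  col t1: 2·0 + 0·2 + 0·-4 + 1·0 + 1·0 = 0
  col t2: 2·0 + 0·-2 + 0·1 + 1·0 + 1·0 + 0·1 = 0
  col t3: 2·-1 + 1·-2 + 1·4 = 0

y = (A:2, B:0, C:0, D:1, E:1, F:0)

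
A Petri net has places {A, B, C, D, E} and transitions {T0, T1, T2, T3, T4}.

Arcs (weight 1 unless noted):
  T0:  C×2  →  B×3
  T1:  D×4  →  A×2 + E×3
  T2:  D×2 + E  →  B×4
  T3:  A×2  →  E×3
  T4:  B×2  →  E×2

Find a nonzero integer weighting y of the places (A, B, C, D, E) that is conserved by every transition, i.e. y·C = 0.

y = (A:3, B:2, C:3, D:3, E:2)

Incidence matrix C (rows=places, cols=transitions):
       T0   T1   T2   T3   T4
    A   0    2    0   -2    0
    B   3    0    4    0   -2
    C  -2    0    0    0    0
    D   0   -4   -2    0    0
    E   0    3   -1    3    2

Candidate y = [3, 2, 3, 3, 2]; check y·C column-wise:
  col T0: 3·0 + 2·3 + 3·-2 + 3·0 + 2·0 = 0
  col T1: 3·2 + 2·0 + 3·0 + 3·-4 + 2·3 = 0
  col T2: 3·0 + 2·4 + 3·0 + 3·-2 + 2·-1 = 0
  col T3: 3·-2 + 2·0 + 3·0 + 3·0 + 2·3 = 0
  col T4: 3·0 + 2·-2 + 3·0 + 3·0 + 2·2 = 0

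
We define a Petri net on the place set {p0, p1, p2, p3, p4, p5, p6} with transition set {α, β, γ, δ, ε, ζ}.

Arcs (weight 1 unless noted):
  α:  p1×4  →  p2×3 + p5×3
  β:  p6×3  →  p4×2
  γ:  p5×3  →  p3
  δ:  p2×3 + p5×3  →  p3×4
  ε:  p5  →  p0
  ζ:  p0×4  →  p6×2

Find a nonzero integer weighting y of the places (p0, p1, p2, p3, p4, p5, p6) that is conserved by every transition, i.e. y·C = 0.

Incidence matrix C (rows=places, cols=transitions):
        α    β    γ    δ    ε    ζ
   p0   0    0    0    0    1   -4
   p1  -4    0    0    0    0    0
   p2   3    0    0   -3    0    0
   p3   0    0    1    4    0    0
   p4   0    2    0    0    0    0
   p5   3    0   -3   -3   -1    0
   p6   0   -3    0    0    0    2

Candidate y = [1, 3, 3, 3, 3, 1, 2]; check y·C column-wise:
  col α: 1·0 + 3·-4 + 3·3 + 3·0 + 3·0 + 1·3 + 2·0 = 0
  col β: 1·0 + 3·0 + 3·0 + 3·0 + 3·2 + 1·0 + 2·-3 = 0
  col γ: 1·0 + 3·0 + 3·0 + 3·1 + 3·0 + 1·-3 + 2·0 = 0
  col δ: 1·0 + 3·0 + 3·-3 + 3·4 + 3·0 + 1·-3 + 2·0 = 0
  col ε: 1·1 + 3·0 + 3·0 + 3·0 + 3·0 + 1·-1 + 2·0 = 0
  col ζ: 1·-4 + 3·0 + 3·0 + 3·0 + 3·0 + 1·0 + 2·2 = 0

y = (p0:1, p1:3, p2:3, p3:3, p4:3, p5:1, p6:2)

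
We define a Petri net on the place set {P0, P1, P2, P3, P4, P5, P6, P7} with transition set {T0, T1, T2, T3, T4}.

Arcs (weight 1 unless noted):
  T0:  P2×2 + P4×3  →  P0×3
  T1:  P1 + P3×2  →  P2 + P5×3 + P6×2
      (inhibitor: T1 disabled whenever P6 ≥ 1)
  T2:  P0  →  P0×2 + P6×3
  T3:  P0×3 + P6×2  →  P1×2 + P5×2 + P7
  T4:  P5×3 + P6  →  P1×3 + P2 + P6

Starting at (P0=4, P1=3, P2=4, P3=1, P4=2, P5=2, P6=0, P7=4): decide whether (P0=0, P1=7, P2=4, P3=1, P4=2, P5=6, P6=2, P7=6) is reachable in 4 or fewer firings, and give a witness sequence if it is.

step 1: fire T2:  (P0=4, P1=3, P2=4, P3=1, P4=2, P5=2, P6=0, P7=4) → (P0=5, P1=3, P2=4, P3=1, P4=2, P5=2, P6=3, P7=4)
step 2: fire T2:  (P0=5, P1=3, P2=4, P3=1, P4=2, P5=2, P6=3, P7=4) → (P0=6, P1=3, P2=4, P3=1, P4=2, P5=2, P6=6, P7=4)
step 3: fire T3:  (P0=6, P1=3, P2=4, P3=1, P4=2, P5=2, P6=6, P7=4) → (P0=3, P1=5, P2=4, P3=1, P4=2, P5=4, P6=4, P7=5)
step 4: fire T3:  (P0=3, P1=5, P2=4, P3=1, P4=2, P5=4, P6=4, P7=5) → (P0=0, P1=7, P2=4, P3=1, P4=2, P5=6, P6=2, P7=6)

YES — reachable via ⟨T2, T2, T3, T3⟩ (4 firings)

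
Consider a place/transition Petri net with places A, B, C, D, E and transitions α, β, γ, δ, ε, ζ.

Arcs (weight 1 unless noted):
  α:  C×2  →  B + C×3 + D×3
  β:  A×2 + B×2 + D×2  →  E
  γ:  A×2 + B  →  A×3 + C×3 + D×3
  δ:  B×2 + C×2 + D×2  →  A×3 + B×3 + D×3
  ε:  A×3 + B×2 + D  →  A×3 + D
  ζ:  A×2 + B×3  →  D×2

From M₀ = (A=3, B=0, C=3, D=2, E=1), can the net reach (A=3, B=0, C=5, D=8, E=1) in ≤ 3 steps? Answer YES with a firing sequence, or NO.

YES — reachable via ⟨α, α, ε⟩ (3 firings)

step 1: fire α:  (A=3, B=0, C=3, D=2, E=1) → (A=3, B=1, C=4, D=5, E=1)
step 2: fire α:  (A=3, B=1, C=4, D=5, E=1) → (A=3, B=2, C=5, D=8, E=1)
step 3: fire ε:  (A=3, B=2, C=5, D=8, E=1) → (A=3, B=0, C=5, D=8, E=1)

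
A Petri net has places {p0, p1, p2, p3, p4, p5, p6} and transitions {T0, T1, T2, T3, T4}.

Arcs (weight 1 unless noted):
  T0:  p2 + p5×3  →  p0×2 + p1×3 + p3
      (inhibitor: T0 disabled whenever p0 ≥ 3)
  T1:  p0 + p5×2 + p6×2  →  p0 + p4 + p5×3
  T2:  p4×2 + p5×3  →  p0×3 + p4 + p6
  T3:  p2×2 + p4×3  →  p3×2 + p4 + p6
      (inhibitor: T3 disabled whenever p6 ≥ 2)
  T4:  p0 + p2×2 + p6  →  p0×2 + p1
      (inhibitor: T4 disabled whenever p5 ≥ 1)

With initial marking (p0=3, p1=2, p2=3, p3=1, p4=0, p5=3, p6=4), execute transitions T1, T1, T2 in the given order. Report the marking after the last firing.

step 1: fire T1:  (p0=3, p1=2, p2=3, p3=1, p4=0, p5=3, p6=4) → (p0=3, p1=2, p2=3, p3=1, p4=1, p5=4, p6=2)
step 2: fire T1:  (p0=3, p1=2, p2=3, p3=1, p4=1, p5=4, p6=2) → (p0=3, p1=2, p2=3, p3=1, p4=2, p5=5, p6=0)
step 3: fire T2:  (p0=3, p1=2, p2=3, p3=1, p4=2, p5=5, p6=0) → (p0=6, p1=2, p2=3, p3=1, p4=1, p5=2, p6=1)

(p0=6, p1=2, p2=3, p3=1, p4=1, p5=2, p6=1)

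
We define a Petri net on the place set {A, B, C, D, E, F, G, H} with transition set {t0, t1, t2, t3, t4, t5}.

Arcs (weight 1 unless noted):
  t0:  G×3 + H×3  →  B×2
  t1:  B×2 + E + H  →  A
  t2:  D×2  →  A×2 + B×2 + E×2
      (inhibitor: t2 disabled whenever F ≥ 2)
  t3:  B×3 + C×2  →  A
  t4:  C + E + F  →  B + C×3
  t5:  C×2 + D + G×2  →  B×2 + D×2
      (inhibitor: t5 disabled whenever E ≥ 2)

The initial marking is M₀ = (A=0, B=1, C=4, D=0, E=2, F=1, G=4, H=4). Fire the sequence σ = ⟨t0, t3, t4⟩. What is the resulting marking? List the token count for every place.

(A=1, B=1, C=4, D=0, E=1, F=0, G=1, H=1)

step 1: fire t0:  (A=0, B=1, C=4, D=0, E=2, F=1, G=4, H=4) → (A=0, B=3, C=4, D=0, E=2, F=1, G=1, H=1)
step 2: fire t3:  (A=0, B=3, C=4, D=0, E=2, F=1, G=1, H=1) → (A=1, B=0, C=2, D=0, E=2, F=1, G=1, H=1)
step 3: fire t4:  (A=1, B=0, C=2, D=0, E=2, F=1, G=1, H=1) → (A=1, B=1, C=4, D=0, E=1, F=0, G=1, H=1)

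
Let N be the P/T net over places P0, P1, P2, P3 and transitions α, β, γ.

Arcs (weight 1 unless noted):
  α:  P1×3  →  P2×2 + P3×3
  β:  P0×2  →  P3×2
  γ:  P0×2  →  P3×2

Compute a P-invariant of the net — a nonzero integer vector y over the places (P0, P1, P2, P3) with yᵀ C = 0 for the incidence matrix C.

Incidence matrix C (rows=places, cols=transitions):
        α    β    γ
   P0   0   -2   -2
   P1  -3    0    0
   P2   2    0    0
   P3   3    2    2

Candidate y = [0, 2, 3, 0]; check y·C column-wise:
  col α: 2·-3 + 3·2 + 0·3 = 0
  col β: 0·-2 + 2·0 + 3·0 + 0·2 = 0
  col γ: 0·-2 + 2·0 + 3·0 + 0·2 = 0

y = (P0:0, P1:2, P2:3, P3:0)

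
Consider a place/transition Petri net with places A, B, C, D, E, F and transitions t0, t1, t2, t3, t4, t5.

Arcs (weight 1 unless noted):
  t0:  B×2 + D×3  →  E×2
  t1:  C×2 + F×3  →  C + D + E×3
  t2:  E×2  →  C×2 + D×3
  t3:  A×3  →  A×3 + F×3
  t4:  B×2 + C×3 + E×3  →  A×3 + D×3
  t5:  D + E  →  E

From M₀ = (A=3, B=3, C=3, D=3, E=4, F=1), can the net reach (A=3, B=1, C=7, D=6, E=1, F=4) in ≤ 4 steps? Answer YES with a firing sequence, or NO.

depth 0: 1 marking
depth 1: 6 markings reached so far
depth 2: 17 markings reached so far
depth 3: 37 markings reached so far
depth 4: 70 markings reached so far
target is not among the 70 markings reachable within 4 steps

NO — not reachable within 4 firings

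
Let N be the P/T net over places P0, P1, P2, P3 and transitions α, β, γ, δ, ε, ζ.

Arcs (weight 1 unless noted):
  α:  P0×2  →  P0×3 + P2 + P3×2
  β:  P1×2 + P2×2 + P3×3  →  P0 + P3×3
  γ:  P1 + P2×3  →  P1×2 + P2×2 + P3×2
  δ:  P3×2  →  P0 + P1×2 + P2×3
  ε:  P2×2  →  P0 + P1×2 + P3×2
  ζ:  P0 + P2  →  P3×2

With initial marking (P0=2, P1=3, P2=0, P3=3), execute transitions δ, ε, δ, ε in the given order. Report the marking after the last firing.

step 1: fire δ:  (P0=2, P1=3, P2=0, P3=3) → (P0=3, P1=5, P2=3, P3=1)
step 2: fire ε:  (P0=3, P1=5, P2=3, P3=1) → (P0=4, P1=7, P2=1, P3=3)
step 3: fire δ:  (P0=4, P1=7, P2=1, P3=3) → (P0=5, P1=9, P2=4, P3=1)
step 4: fire ε:  (P0=5, P1=9, P2=4, P3=1) → (P0=6, P1=11, P2=2, P3=3)

(P0=6, P1=11, P2=2, P3=3)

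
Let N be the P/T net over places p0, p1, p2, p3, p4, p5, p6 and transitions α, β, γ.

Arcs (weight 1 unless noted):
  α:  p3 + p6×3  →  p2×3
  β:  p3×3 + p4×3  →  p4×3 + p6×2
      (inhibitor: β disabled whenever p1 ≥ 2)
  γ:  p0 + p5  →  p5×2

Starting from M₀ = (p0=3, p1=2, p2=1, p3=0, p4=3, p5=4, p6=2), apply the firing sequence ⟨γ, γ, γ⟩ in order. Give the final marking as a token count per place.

step 1: fire γ:  (p0=3, p1=2, p2=1, p3=0, p4=3, p5=4, p6=2) → (p0=2, p1=2, p2=1, p3=0, p4=3, p5=5, p6=2)
step 2: fire γ:  (p0=2, p1=2, p2=1, p3=0, p4=3, p5=5, p6=2) → (p0=1, p1=2, p2=1, p3=0, p4=3, p5=6, p6=2)
step 3: fire γ:  (p0=1, p1=2, p2=1, p3=0, p4=3, p5=6, p6=2) → (p0=0, p1=2, p2=1, p3=0, p4=3, p5=7, p6=2)

(p0=0, p1=2, p2=1, p3=0, p4=3, p5=7, p6=2)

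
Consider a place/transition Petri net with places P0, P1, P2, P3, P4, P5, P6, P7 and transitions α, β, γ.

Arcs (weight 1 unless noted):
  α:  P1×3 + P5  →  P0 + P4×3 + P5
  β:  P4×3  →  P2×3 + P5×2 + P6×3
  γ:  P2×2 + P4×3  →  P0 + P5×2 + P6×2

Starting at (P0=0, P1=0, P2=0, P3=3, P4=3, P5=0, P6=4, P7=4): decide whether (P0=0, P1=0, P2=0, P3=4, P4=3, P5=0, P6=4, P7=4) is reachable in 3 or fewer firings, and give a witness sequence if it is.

NO — not reachable within 3 firings

depth 0: 1 marking
depth 1: 2 markings reached so far
depth 2: 2 markings reached so far
(frontier empty at depth 2; search complete)
target is not among the 2 markings reachable within 3 steps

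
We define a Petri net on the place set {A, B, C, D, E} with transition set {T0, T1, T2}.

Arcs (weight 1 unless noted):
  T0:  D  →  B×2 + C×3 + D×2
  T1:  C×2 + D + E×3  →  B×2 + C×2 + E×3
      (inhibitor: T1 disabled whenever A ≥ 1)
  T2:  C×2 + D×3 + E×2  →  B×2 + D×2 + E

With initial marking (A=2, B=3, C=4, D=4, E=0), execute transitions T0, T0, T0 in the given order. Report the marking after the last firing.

step 1: fire T0:  (A=2, B=3, C=4, D=4, E=0) → (A=2, B=5, C=7, D=5, E=0)
step 2: fire T0:  (A=2, B=5, C=7, D=5, E=0) → (A=2, B=7, C=10, D=6, E=0)
step 3: fire T0:  (A=2, B=7, C=10, D=6, E=0) → (A=2, B=9, C=13, D=7, E=0)

(A=2, B=9, C=13, D=7, E=0)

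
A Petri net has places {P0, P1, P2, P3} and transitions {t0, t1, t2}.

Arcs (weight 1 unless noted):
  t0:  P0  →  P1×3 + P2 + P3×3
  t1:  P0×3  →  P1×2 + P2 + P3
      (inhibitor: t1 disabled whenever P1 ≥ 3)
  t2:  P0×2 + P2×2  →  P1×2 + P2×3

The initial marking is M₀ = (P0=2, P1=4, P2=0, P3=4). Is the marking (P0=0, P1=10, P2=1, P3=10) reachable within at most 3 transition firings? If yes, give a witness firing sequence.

depth 0: 1 marking
depth 1: 2 markings reached so far
depth 2: 3 markings reached so far
depth 3: 3 markings reached so far
(frontier empty at depth 3; search complete)
target is not among the 3 markings reachable within 3 steps

NO — not reachable within 3 firings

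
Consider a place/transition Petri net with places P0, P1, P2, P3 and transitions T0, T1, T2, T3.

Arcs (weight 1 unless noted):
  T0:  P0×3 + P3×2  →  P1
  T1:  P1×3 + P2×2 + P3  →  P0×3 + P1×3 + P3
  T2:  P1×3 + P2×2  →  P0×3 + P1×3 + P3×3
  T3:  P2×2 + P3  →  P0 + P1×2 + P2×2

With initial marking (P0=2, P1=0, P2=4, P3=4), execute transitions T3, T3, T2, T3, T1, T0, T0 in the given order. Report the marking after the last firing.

(P0=5, P1=8, P2=0, P3=0)

step 1: fire T3:  (P0=2, P1=0, P2=4, P3=4) → (P0=3, P1=2, P2=4, P3=3)
step 2: fire T3:  (P0=3, P1=2, P2=4, P3=3) → (P0=4, P1=4, P2=4, P3=2)
step 3: fire T2:  (P0=4, P1=4, P2=4, P3=2) → (P0=7, P1=4, P2=2, P3=5)
step 4: fire T3:  (P0=7, P1=4, P2=2, P3=5) → (P0=8, P1=6, P2=2, P3=4)
step 5: fire T1:  (P0=8, P1=6, P2=2, P3=4) → (P0=11, P1=6, P2=0, P3=4)
step 6: fire T0:  (P0=11, P1=6, P2=0, P3=4) → (P0=8, P1=7, P2=0, P3=2)
step 7: fire T0:  (P0=8, P1=7, P2=0, P3=2) → (P0=5, P1=8, P2=0, P3=0)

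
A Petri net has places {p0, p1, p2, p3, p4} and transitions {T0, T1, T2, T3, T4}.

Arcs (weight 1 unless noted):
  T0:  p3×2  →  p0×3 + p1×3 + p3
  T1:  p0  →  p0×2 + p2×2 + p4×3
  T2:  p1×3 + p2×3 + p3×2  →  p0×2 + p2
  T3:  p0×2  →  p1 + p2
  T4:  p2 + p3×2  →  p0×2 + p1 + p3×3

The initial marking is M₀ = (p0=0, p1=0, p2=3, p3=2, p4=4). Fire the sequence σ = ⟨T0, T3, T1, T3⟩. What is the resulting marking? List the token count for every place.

step 1: fire T0:  (p0=0, p1=0, p2=3, p3=2, p4=4) → (p0=3, p1=3, p2=3, p3=1, p4=4)
step 2: fire T3:  (p0=3, p1=3, p2=3, p3=1, p4=4) → (p0=1, p1=4, p2=4, p3=1, p4=4)
step 3: fire T1:  (p0=1, p1=4, p2=4, p3=1, p4=4) → (p0=2, p1=4, p2=6, p3=1, p4=7)
step 4: fire T3:  (p0=2, p1=4, p2=6, p3=1, p4=7) → (p0=0, p1=5, p2=7, p3=1, p4=7)

(p0=0, p1=5, p2=7, p3=1, p4=7)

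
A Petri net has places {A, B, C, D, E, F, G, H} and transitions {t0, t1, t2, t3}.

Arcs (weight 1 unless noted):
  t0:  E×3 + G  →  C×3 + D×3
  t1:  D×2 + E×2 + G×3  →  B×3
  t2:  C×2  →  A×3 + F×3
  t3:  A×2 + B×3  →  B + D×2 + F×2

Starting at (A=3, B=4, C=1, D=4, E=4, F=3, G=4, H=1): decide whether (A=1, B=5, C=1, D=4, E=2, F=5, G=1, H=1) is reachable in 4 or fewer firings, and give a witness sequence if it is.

step 1: fire t1:  (A=3, B=4, C=1, D=4, E=4, F=3, G=4, H=1) → (A=3, B=7, C=1, D=2, E=2, F=3, G=1, H=1)
step 2: fire t3:  (A=3, B=7, C=1, D=2, E=2, F=3, G=1, H=1) → (A=1, B=5, C=1, D=4, E=2, F=5, G=1, H=1)

YES — reachable via ⟨t1, t3⟩ (2 firings)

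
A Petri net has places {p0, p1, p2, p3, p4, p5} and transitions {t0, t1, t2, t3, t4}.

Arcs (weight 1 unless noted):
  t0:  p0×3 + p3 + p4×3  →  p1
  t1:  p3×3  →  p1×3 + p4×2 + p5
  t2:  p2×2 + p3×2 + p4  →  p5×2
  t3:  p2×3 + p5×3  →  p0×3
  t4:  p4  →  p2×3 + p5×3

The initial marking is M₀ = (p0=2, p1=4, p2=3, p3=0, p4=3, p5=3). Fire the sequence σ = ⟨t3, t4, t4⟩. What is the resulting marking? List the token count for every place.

step 1: fire t3:  (p0=2, p1=4, p2=3, p3=0, p4=3, p5=3) → (p0=5, p1=4, p2=0, p3=0, p4=3, p5=0)
step 2: fire t4:  (p0=5, p1=4, p2=0, p3=0, p4=3, p5=0) → (p0=5, p1=4, p2=3, p3=0, p4=2, p5=3)
step 3: fire t4:  (p0=5, p1=4, p2=3, p3=0, p4=2, p5=3) → (p0=5, p1=4, p2=6, p3=0, p4=1, p5=6)

(p0=5, p1=4, p2=6, p3=0, p4=1, p5=6)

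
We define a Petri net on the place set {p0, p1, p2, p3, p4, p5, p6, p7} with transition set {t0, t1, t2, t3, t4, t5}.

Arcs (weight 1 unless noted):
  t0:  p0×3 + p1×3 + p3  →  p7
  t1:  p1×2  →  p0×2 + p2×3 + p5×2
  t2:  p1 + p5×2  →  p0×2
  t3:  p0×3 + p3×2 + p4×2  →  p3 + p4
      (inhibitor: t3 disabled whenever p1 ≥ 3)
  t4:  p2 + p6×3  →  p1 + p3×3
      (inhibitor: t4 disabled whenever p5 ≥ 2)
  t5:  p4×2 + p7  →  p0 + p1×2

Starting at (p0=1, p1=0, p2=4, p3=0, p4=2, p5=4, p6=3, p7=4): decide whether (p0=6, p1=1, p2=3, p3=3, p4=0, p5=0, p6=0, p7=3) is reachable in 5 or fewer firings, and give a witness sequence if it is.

step 1: fire t5:  (p0=1, p1=0, p2=4, p3=0, p4=2, p5=4, p6=3, p7=4) → (p0=2, p1=2, p2=4, p3=0, p4=0, p5=4, p6=3, p7=3)
step 2: fire t2:  (p0=2, p1=2, p2=4, p3=0, p4=0, p5=4, p6=3, p7=3) → (p0=4, p1=1, p2=4, p3=0, p4=0, p5=2, p6=3, p7=3)
step 3: fire t2:  (p0=4, p1=1, p2=4, p3=0, p4=0, p5=2, p6=3, p7=3) → (p0=6, p1=0, p2=4, p3=0, p4=0, p5=0, p6=3, p7=3)
step 4: fire t4:  (p0=6, p1=0, p2=4, p3=0, p4=0, p5=0, p6=3, p7=3) → (p0=6, p1=1, p2=3, p3=3, p4=0, p5=0, p6=0, p7=3)

YES — reachable via ⟨t5, t2, t2, t4⟩ (4 firings)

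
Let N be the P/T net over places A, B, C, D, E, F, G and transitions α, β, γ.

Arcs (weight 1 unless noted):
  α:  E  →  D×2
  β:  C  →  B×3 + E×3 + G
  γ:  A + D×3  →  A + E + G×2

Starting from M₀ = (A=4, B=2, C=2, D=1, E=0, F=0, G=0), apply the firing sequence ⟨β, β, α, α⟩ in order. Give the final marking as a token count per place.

step 1: fire β:  (A=4, B=2, C=2, D=1, E=0, F=0, G=0) → (A=4, B=5, C=1, D=1, E=3, F=0, G=1)
step 2: fire β:  (A=4, B=5, C=1, D=1, E=3, F=0, G=1) → (A=4, B=8, C=0, D=1, E=6, F=0, G=2)
step 3: fire α:  (A=4, B=8, C=0, D=1, E=6, F=0, G=2) → (A=4, B=8, C=0, D=3, E=5, F=0, G=2)
step 4: fire α:  (A=4, B=8, C=0, D=3, E=5, F=0, G=2) → (A=4, B=8, C=0, D=5, E=4, F=0, G=2)

(A=4, B=8, C=0, D=5, E=4, F=0, G=2)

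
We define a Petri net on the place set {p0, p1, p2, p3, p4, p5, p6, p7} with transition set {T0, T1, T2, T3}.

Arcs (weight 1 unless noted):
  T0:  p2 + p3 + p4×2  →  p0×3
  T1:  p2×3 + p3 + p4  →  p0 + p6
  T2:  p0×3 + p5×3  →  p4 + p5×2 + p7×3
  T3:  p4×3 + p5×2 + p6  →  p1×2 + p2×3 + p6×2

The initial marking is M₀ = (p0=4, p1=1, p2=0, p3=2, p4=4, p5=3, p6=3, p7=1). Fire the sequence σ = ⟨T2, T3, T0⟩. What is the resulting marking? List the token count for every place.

step 1: fire T2:  (p0=4, p1=1, p2=0, p3=2, p4=4, p5=3, p6=3, p7=1) → (p0=1, p1=1, p2=0, p3=2, p4=5, p5=2, p6=3, p7=4)
step 2: fire T3:  (p0=1, p1=1, p2=0, p3=2, p4=5, p5=2, p6=3, p7=4) → (p0=1, p1=3, p2=3, p3=2, p4=2, p5=0, p6=4, p7=4)
step 3: fire T0:  (p0=1, p1=3, p2=3, p3=2, p4=2, p5=0, p6=4, p7=4) → (p0=4, p1=3, p2=2, p3=1, p4=0, p5=0, p6=4, p7=4)

(p0=4, p1=3, p2=2, p3=1, p4=0, p5=0, p6=4, p7=4)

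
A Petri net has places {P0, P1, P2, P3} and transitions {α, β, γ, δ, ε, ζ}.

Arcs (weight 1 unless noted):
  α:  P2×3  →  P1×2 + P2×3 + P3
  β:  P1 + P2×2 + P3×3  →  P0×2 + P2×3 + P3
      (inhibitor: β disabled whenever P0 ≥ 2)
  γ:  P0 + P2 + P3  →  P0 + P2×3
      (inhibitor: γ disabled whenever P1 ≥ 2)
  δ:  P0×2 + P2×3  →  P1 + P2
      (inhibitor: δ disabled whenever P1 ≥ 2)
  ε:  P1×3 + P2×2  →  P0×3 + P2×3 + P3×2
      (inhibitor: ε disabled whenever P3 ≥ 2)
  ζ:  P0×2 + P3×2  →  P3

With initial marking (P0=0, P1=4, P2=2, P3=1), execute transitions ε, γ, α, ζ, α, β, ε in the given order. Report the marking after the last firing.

(P0=6, P1=1, P2=7, P3=3)

step 1: fire ε:  (P0=0, P1=4, P2=2, P3=1) → (P0=3, P1=1, P2=3, P3=3)
step 2: fire γ:  (P0=3, P1=1, P2=3, P3=3) → (P0=3, P1=1, P2=5, P3=2)
step 3: fire α:  (P0=3, P1=1, P2=5, P3=2) → (P0=3, P1=3, P2=5, P3=3)
step 4: fire ζ:  (P0=3, P1=3, P2=5, P3=3) → (P0=1, P1=3, P2=5, P3=2)
step 5: fire α:  (P0=1, P1=3, P2=5, P3=2) → (P0=1, P1=5, P2=5, P3=3)
step 6: fire β:  (P0=1, P1=5, P2=5, P3=3) → (P0=3, P1=4, P2=6, P3=1)
step 7: fire ε:  (P0=3, P1=4, P2=6, P3=1) → (P0=6, P1=1, P2=7, P3=3)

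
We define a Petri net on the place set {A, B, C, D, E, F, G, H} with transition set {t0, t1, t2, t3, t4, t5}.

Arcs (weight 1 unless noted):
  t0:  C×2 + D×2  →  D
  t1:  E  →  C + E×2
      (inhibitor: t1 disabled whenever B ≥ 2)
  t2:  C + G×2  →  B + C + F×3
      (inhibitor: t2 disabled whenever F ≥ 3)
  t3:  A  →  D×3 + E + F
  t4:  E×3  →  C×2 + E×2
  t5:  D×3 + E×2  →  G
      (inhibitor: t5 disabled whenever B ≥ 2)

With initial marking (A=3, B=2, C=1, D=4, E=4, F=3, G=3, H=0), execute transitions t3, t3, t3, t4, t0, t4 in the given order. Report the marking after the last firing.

step 1: fire t3:  (A=3, B=2, C=1, D=4, E=4, F=3, G=3, H=0) → (A=2, B=2, C=1, D=7, E=5, F=4, G=3, H=0)
step 2: fire t3:  (A=2, B=2, C=1, D=7, E=5, F=4, G=3, H=0) → (A=1, B=2, C=1, D=10, E=6, F=5, G=3, H=0)
step 3: fire t3:  (A=1, B=2, C=1, D=10, E=6, F=5, G=3, H=0) → (A=0, B=2, C=1, D=13, E=7, F=6, G=3, H=0)
step 4: fire t4:  (A=0, B=2, C=1, D=13, E=7, F=6, G=3, H=0) → (A=0, B=2, C=3, D=13, E=6, F=6, G=3, H=0)
step 5: fire t0:  (A=0, B=2, C=3, D=13, E=6, F=6, G=3, H=0) → (A=0, B=2, C=1, D=12, E=6, F=6, G=3, H=0)
step 6: fire t4:  (A=0, B=2, C=1, D=12, E=6, F=6, G=3, H=0) → (A=0, B=2, C=3, D=12, E=5, F=6, G=3, H=0)

(A=0, B=2, C=3, D=12, E=5, F=6, G=3, H=0)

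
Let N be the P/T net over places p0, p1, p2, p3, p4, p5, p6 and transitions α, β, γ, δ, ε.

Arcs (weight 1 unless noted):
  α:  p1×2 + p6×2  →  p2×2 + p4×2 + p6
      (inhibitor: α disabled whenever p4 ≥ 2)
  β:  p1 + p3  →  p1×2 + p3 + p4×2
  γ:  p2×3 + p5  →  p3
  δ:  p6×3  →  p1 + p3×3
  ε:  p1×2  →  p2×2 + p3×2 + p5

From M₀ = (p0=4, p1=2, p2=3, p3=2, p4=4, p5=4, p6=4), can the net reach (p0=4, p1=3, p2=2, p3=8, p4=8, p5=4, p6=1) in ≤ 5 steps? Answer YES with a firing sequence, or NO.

YES — reachable via ⟨β, β, γ, δ, ε⟩ (5 firings)

step 1: fire β:  (p0=4, p1=2, p2=3, p3=2, p4=4, p5=4, p6=4) → (p0=4, p1=3, p2=3, p3=2, p4=6, p5=4, p6=4)
step 2: fire β:  (p0=4, p1=3, p2=3, p3=2, p4=6, p5=4, p6=4) → (p0=4, p1=4, p2=3, p3=2, p4=8, p5=4, p6=4)
step 3: fire γ:  (p0=4, p1=4, p2=3, p3=2, p4=8, p5=4, p6=4) → (p0=4, p1=4, p2=0, p3=3, p4=8, p5=3, p6=4)
step 4: fire δ:  (p0=4, p1=4, p2=0, p3=3, p4=8, p5=3, p6=4) → (p0=4, p1=5, p2=0, p3=6, p4=8, p5=3, p6=1)
step 5: fire ε:  (p0=4, p1=5, p2=0, p3=6, p4=8, p5=3, p6=1) → (p0=4, p1=3, p2=2, p3=8, p4=8, p5=4, p6=1)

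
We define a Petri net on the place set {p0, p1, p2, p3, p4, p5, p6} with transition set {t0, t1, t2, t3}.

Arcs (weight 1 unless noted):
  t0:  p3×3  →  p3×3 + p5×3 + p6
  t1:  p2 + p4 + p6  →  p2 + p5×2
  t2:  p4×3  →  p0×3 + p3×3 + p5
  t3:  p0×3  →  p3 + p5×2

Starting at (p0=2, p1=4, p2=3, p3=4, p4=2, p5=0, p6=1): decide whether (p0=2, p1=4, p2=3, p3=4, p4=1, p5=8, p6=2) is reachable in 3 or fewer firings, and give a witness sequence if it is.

YES — reachable via ⟨t0, t0, t1⟩ (3 firings)

step 1: fire t0:  (p0=2, p1=4, p2=3, p3=4, p4=2, p5=0, p6=1) → (p0=2, p1=4, p2=3, p3=4, p4=2, p5=3, p6=2)
step 2: fire t0:  (p0=2, p1=4, p2=3, p3=4, p4=2, p5=3, p6=2) → (p0=2, p1=4, p2=3, p3=4, p4=2, p5=6, p6=3)
step 3: fire t1:  (p0=2, p1=4, p2=3, p3=4, p4=2, p5=6, p6=3) → (p0=2, p1=4, p2=3, p3=4, p4=1, p5=8, p6=2)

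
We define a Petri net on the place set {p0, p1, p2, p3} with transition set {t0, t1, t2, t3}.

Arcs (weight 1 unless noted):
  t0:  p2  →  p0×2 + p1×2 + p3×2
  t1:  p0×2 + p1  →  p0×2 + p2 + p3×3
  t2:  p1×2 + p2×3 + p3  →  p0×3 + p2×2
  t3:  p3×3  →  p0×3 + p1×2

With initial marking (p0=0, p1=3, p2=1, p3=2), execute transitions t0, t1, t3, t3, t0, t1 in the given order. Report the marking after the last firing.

(p0=10, p1=9, p2=1, p3=6)

step 1: fire t0:  (p0=0, p1=3, p2=1, p3=2) → (p0=2, p1=5, p2=0, p3=4)
step 2: fire t1:  (p0=2, p1=5, p2=0, p3=4) → (p0=2, p1=4, p2=1, p3=7)
step 3: fire t3:  (p0=2, p1=4, p2=1, p3=7) → (p0=5, p1=6, p2=1, p3=4)
step 4: fire t3:  (p0=5, p1=6, p2=1, p3=4) → (p0=8, p1=8, p2=1, p3=1)
step 5: fire t0:  (p0=8, p1=8, p2=1, p3=1) → (p0=10, p1=10, p2=0, p3=3)
step 6: fire t1:  (p0=10, p1=10, p2=0, p3=3) → (p0=10, p1=9, p2=1, p3=6)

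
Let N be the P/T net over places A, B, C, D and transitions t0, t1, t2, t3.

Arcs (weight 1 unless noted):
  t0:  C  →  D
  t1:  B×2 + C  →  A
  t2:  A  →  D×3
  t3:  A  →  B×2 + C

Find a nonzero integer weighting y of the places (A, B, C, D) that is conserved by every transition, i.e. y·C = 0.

y = (A:3, B:1, C:1, D:1)

Incidence matrix C (rows=places, cols=transitions):
       t0   t1   t2   t3
    A   0    1   -1   -1
    B   0   -2    0    2
    C  -1   -1    0    1
    D   1    0    3    0

Candidate y = [3, 1, 1, 1]; check y·C column-wise:
  col t0: 3·0 + 1·0 + 1·-1 + 1·1 = 0
  col t1: 3·1 + 1·-2 + 1·-1 + 1·0 = 0
  col t2: 3·-1 + 1·0 + 1·0 + 1·3 = 0
  col t3: 3·-1 + 1·2 + 1·1 + 1·0 = 0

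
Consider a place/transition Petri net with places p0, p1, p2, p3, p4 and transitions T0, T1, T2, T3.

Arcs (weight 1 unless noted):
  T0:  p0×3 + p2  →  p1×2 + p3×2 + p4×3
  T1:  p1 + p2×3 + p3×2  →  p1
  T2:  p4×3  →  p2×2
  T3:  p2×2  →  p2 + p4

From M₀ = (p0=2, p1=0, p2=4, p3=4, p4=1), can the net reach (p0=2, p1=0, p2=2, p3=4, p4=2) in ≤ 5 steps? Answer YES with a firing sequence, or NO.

YES — reachable via ⟨T3, T3, T2, T3, T3⟩ (5 firings)

step 1: fire T3:  (p0=2, p1=0, p2=4, p3=4, p4=1) → (p0=2, p1=0, p2=3, p3=4, p4=2)
step 2: fire T3:  (p0=2, p1=0, p2=3, p3=4, p4=2) → (p0=2, p1=0, p2=2, p3=4, p4=3)
step 3: fire T2:  (p0=2, p1=0, p2=2, p3=4, p4=3) → (p0=2, p1=0, p2=4, p3=4, p4=0)
step 4: fire T3:  (p0=2, p1=0, p2=4, p3=4, p4=0) → (p0=2, p1=0, p2=3, p3=4, p4=1)
step 5: fire T3:  (p0=2, p1=0, p2=3, p3=4, p4=1) → (p0=2, p1=0, p2=2, p3=4, p4=2)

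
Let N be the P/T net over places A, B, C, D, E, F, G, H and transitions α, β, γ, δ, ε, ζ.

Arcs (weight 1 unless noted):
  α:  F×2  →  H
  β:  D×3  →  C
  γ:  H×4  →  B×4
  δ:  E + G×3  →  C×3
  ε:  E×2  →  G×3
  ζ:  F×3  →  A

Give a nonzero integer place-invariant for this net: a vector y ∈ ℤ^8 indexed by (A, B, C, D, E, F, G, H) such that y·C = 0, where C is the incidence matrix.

Incidence matrix C (rows=places, cols=transitions):
        α    β    γ    δ    ε    ζ
    A   0    0    0    0    0    1
    B   0    0    4    0    0    0
    C   0    1    0    3    0    0
    D   0   -3    0    0    0    0
    E   0    0    0   -1   -2    0
    F  -2    0    0    0    0   -3
    G   0    0    0   -3    3    0
    H   1    0   -4    0    0    0

Candidate y = [0, 0, 3, 1, 3, 0, 2, 0]; check y·C column-wise:
  col α: 3·0 + 1·0 + 3·0 + 0·-2 + 2·0 + 0·1 = 0
  col β: 3·1 + 1·-3 + 3·0 + 2·0 = 0
  col γ: 0·4 + 3·0 + 1·0 + 3·0 + 2·0 + 0·-4 = 0
  col δ: 3·3 + 1·0 + 3·-1 + 2·-3 = 0
  col ε: 3·0 + 1·0 + 3·-2 + 2·3 = 0
  col ζ: 0·1 + 3·0 + 1·0 + 3·0 + 0·-3 + 2·0 = 0

y = (A:0, B:0, C:3, D:1, E:3, F:0, G:2, H:0)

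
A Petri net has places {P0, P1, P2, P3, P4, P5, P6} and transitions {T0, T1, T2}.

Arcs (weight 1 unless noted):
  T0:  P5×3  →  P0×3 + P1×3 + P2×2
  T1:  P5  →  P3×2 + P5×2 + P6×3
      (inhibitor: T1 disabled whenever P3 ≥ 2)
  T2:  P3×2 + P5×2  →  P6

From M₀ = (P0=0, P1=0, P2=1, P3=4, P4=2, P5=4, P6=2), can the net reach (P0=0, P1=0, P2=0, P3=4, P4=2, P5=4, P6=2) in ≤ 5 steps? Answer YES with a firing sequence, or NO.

depth 0: 1 marking
depth 1: 3 markings reached so far
depth 2: 4 markings reached so far
depth 3: 4 markings reached so far
(frontier empty at depth 3; search complete)
target is not among the 4 markings reachable within 5 steps

NO — not reachable within 5 firings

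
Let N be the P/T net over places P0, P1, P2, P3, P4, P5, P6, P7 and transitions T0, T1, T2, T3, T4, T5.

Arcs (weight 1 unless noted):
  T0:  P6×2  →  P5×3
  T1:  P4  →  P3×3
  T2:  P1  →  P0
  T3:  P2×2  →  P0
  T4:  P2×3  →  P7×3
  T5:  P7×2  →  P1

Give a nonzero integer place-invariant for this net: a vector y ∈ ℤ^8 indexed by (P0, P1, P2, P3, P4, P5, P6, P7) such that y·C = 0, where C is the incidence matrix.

y = (P0:0, P1:0, P2:0, P3:1, P4:3, P5:0, P6:0, P7:0)

Incidence matrix C (rows=places, cols=transitions):
       T0   T1   T2   T3   T4   T5
   P0   0    0    1    1    0    0
   P1   0    0   -1    0    0    1
   P2   0    0    0   -2   -3    0
   P3   0    3    0    0    0    0
   P4   0   -1    0    0    0    0
   P5   3    0    0    0    0    0
   P6  -2    0    0    0    0    0
   P7   0    0    0    0    3   -2

Candidate y = [0, 0, 0, 1, 3, 0, 0, 0]; check y·C column-wise:
  col T0: 1·0 + 3·0 + 0·3 + 0·-2 = 0
  col T1: 1·3 + 3·-1 = 0
  col T2: 0·1 + 0·-1 + 1·0 + 3·0 = 0
  col T3: 0·1 + 0·-2 + 1·0 + 3·0 = 0
  col T4: 0·-3 + 1·0 + 3·0 + 0·3 = 0
  col T5: 0·1 + 1·0 + 3·0 + 0·-2 = 0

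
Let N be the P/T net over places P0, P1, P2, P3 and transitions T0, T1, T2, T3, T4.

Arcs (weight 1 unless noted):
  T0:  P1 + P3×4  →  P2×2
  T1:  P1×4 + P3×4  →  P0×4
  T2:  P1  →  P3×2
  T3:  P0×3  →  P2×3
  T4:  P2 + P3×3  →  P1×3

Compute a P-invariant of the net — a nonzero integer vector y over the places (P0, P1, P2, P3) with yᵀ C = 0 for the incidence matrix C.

y = (P0:3, P1:2, P2:3, P3:1)

Incidence matrix C (rows=places, cols=transitions):
       T0   T1   T2   T3   T4
   P0   0    4    0   -3    0
   P1  -1   -4   -1    0    3
   P2   2    0    0    3   -1
   P3  -4   -4    2    0   -3

Candidate y = [3, 2, 3, 1]; check y·C column-wise:
  col T0: 3·0 + 2·-1 + 3·2 + 1·-4 = 0
  col T1: 3·4 + 2·-4 + 3·0 + 1·-4 = 0
  col T2: 3·0 + 2·-1 + 3·0 + 1·2 = 0
  col T3: 3·-3 + 2·0 + 3·3 + 1·0 = 0
  col T4: 3·0 + 2·3 + 3·-1 + 1·-3 = 0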